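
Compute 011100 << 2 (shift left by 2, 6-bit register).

Original: 011100 (decimal 28)
Shift left by 2 positions
Append 2 zeros on the right and drop the 2 high bits that overflow the 6-bit width
Result: 110000 (decimal 48)
Equivalent: 28 << 2 = 28 × 2^2 = 112, truncated to 6 bits = 48



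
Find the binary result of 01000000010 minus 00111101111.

Method 1 - Direct subtraction (column by column from the right: bit − bit − borrow-in; if negative, add 2 and borrow 1 from the next column):
borrow: 01111111110
        01000000010
-       00111101111
-------------------
        00000010011

Method 2 - Add two's complement:
Two's complement of 00111101111: invert → 11000010000, add 1 → 11000010001
  01000000010
+ 11000010001
-------------
 100000010011  (end carry out of the top bit = 1)
Discarding the end carry: 00000010011
Decimal check:
  01000000010 = 512 + 2 = 514
  00111101111 = 256 + 128 + 64 + 32 + 8 + 4 + 2 + 1 = 495
  514 - 495 = 19, and 00000010011 = 16 + 2 + 1 = 19 ✓



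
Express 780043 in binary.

Using repeated division by 2:
780043 ÷ 2 = 390021 remainder 1
390021 ÷ 2 = 195010 remainder 1
195010 ÷ 2 = 97505 remainder 0
97505 ÷ 2 = 48752 remainder 1
48752 ÷ 2 = 24376 remainder 0
24376 ÷ 2 = 12188 remainder 0
12188 ÷ 2 = 6094 remainder 0
6094 ÷ 2 = 3047 remainder 0
3047 ÷ 2 = 1523 remainder 1
1523 ÷ 2 = 761 remainder 1
761 ÷ 2 = 380 remainder 1
380 ÷ 2 = 190 remainder 0
190 ÷ 2 = 95 remainder 0
95 ÷ 2 = 47 remainder 1
47 ÷ 2 = 23 remainder 1
23 ÷ 2 = 11 remainder 1
11 ÷ 2 = 5 remainder 1
5 ÷ 2 = 2 remainder 1
2 ÷ 2 = 1 remainder 0
1 ÷ 2 = 0 remainder 1
Reading remainders bottom to top: 10111110011100001011



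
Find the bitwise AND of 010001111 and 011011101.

AND: 1 only when both bits are 1
  010001111
& 011011101
-----------
  010001101
Decimal: 143 & 221 = 141



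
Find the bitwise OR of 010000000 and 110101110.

OR: 1 when either bit is 1
  010000000
| 110101110
-----------
  110101110
Decimal: 128 | 430 = 430



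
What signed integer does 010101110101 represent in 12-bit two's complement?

Binary: 010101110101
Sign bit: 0 (non-negative)
Read directly as an unsigned value:
010101110101 = 1024 + 256 + 64 + 32 + 16 + 4 + 1 = 1397
Value: 1397



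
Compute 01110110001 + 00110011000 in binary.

Add column by column from the right: bit + bit + carry-in; write the sum mod 2, carry 1 when the sum is 2 or 3.
carry:  11101100000
        01110110001
+       00110011000
-------------------
       010101001001
(the carry out of the leftmost column, 0, becomes the leading bit)
Decimal check:
  01110110001 = 512 + 256 + 128 + 32 + 16 + 1 = 945
  00110011000 = 256 + 128 + 16 + 8 = 408
  945 + 408 = 1353, and 010101001001 = 1024 + 256 + 64 + 8 + 1 = 1353 ✓



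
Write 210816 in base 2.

Using repeated division by 2:
210816 ÷ 2 = 105408 remainder 0
105408 ÷ 2 = 52704 remainder 0
52704 ÷ 2 = 26352 remainder 0
26352 ÷ 2 = 13176 remainder 0
13176 ÷ 2 = 6588 remainder 0
6588 ÷ 2 = 3294 remainder 0
3294 ÷ 2 = 1647 remainder 0
1647 ÷ 2 = 823 remainder 1
823 ÷ 2 = 411 remainder 1
411 ÷ 2 = 205 remainder 1
205 ÷ 2 = 102 remainder 1
102 ÷ 2 = 51 remainder 0
51 ÷ 2 = 25 remainder 1
25 ÷ 2 = 12 remainder 1
12 ÷ 2 = 6 remainder 0
6 ÷ 2 = 3 remainder 0
3 ÷ 2 = 1 remainder 1
1 ÷ 2 = 0 remainder 1
Reading remainders bottom to top: 110011011110000000



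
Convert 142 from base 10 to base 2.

Using repeated division by 2:
142 ÷ 2 = 71 remainder 0
71 ÷ 2 = 35 remainder 1
35 ÷ 2 = 17 remainder 1
17 ÷ 2 = 8 remainder 1
8 ÷ 2 = 4 remainder 0
4 ÷ 2 = 2 remainder 0
2 ÷ 2 = 1 remainder 0
1 ÷ 2 = 0 remainder 1
Reading remainders bottom to top: 10001110



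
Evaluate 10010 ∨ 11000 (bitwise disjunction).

OR: 1 when either bit is 1
  10010
| 11000
-------
  11010
Decimal: 18 | 24 = 26



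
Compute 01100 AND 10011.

AND: 1 only when both bits are 1
  01100
& 10011
-------
  00000
Decimal: 12 & 19 = 0



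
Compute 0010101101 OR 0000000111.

OR: 1 when either bit is 1
  0010101101
| 0000000111
------------
  0010101111
Decimal: 173 | 7 = 175



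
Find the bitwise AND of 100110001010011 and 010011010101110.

AND: 1 only when both bits are 1
  100110001010011
& 010011010101110
-----------------
  000010000000010
Decimal: 19539 & 9902 = 1026



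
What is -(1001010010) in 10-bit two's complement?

Original (sign bit 1, negative): 1001010010
Step 1 - Invert all bits: 0110101101
Step 2 - Add 1: 0110101110
Verification: 1001010010 + 0110101110 = 10000000000; discarding the end carry (carry out of the top bit) leaves the 10-bit value 0000000000, as required for x + (-x)



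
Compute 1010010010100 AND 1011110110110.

AND: 1 only when both bits are 1
  1010010010100
& 1011110110110
---------------
  1010010010100
Decimal: 5268 & 6070 = 5268



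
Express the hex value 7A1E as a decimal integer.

Expand by place value (powers of 16):
Digit values: A = 10, E = 14
7A1E = 7 × 16^3 + 10 × 16^2 + 1 × 16^1 + 14 × 16^0
= 7 × 4096 + 10 × 256 + 1 × 16 + 14 × 1
= 28672 + 2560 + 16 + 14
= 31262



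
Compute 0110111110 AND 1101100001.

AND: 1 only when both bits are 1
  0110111110
& 1101100001
------------
  0100100000
Decimal: 446 & 865 = 288



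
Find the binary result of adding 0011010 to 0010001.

Add column by column from the right: bit + bit + carry-in; write the sum mod 2, carry 1 when the sum is 2 or 3.
carry:  0100000
        0011010
+       0010001
---------------
       00101011
(the carry out of the leftmost column, 0, becomes the leading bit)
Decimal check:
  0011010 = 16 + 8 + 2 = 26
  0010001 = 16 + 1 = 17
  26 + 17 = 43, and 00101011 = 32 + 8 + 2 + 1 = 43 ✓



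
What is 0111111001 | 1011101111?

OR: 1 when either bit is 1
  0111111001
| 1011101111
------------
  1111111111
Decimal: 505 | 751 = 1023



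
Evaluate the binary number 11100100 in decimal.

Sum of powers of 2 for each 1-bit:
2^2 + 2^5 + 2^6 + 2^7
= 4 + 32 + 64 + 128
= 228



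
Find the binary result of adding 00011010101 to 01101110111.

Add column by column from the right: bit + bit + carry-in; write the sum mod 2, carry 1 when the sum is 2 or 3.
carry:  11111101110
        00011010101
+       01101110111
-------------------
       010001001100
(the carry out of the leftmost column, 0, becomes the leading bit)
Decimal check:
  00011010101 = 128 + 64 + 16 + 4 + 1 = 213
  01101110111 = 512 + 256 + 64 + 32 + 16 + 4 + 2 + 1 = 887
  213 + 887 = 1100, and 010001001100 = 1024 + 64 + 8 + 4 = 1100 ✓



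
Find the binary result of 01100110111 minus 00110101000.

Method 1 - Direct subtraction (column by column from the right: bit − bit − borrow-in; if negative, add 2 and borrow 1 from the next column):
borrow: 01100010000
        01100110111
-       00110101000
-------------------
        00110001111

Method 2 - Add two's complement:
Two's complement of 00110101000: invert → 11001010111, add 1 → 11001011000
  01100110111
+ 11001011000
-------------
 100110001111  (end carry out of the top bit = 1)
Discarding the end carry: 00110001111
Decimal check:
  01100110111 = 512 + 256 + 32 + 16 + 4 + 2 + 1 = 823
  00110101000 = 256 + 128 + 32 + 8 = 424
  823 - 424 = 399, and 00110001111 = 256 + 128 + 8 + 4 + 2 + 1 = 399 ✓



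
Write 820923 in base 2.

Using repeated division by 2:
820923 ÷ 2 = 410461 remainder 1
410461 ÷ 2 = 205230 remainder 1
205230 ÷ 2 = 102615 remainder 0
102615 ÷ 2 = 51307 remainder 1
51307 ÷ 2 = 25653 remainder 1
25653 ÷ 2 = 12826 remainder 1
12826 ÷ 2 = 6413 remainder 0
6413 ÷ 2 = 3206 remainder 1
3206 ÷ 2 = 1603 remainder 0
1603 ÷ 2 = 801 remainder 1
801 ÷ 2 = 400 remainder 1
400 ÷ 2 = 200 remainder 0
200 ÷ 2 = 100 remainder 0
100 ÷ 2 = 50 remainder 0
50 ÷ 2 = 25 remainder 0
25 ÷ 2 = 12 remainder 1
12 ÷ 2 = 6 remainder 0
6 ÷ 2 = 3 remainder 0
3 ÷ 2 = 1 remainder 1
1 ÷ 2 = 0 remainder 1
Reading remainders bottom to top: 11001000011010111011



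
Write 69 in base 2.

Using repeated division by 2:
69 ÷ 2 = 34 remainder 1
34 ÷ 2 = 17 remainder 0
17 ÷ 2 = 8 remainder 1
8 ÷ 2 = 4 remainder 0
4 ÷ 2 = 2 remainder 0
2 ÷ 2 = 1 remainder 0
1 ÷ 2 = 0 remainder 1
Reading remainders bottom to top: 1000101



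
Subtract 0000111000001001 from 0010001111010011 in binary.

Method 1 - Direct subtraction (column by column from the right: bit − bit − borrow-in; if negative, add 2 and borrow 1 from the next column):
borrow: 0011100000010000
        0010001111010011
-       0000111000001001
------------------------
        0001010111001010

Method 2 - Add two's complement:
Two's complement of 0000111000001001: invert → 1111000111110110, add 1 → 1111000111110111
  0010001111010011
+ 1111000111110111
------------------
 10001010111001010  (end carry out of the top bit = 1)
Discarding the end carry: 0001010111001010
Decimal check:
  0010001111010011 = 8192 + 512 + 256 + 128 + 64 + 16 + 2 + 1 = 9171
  0000111000001001 = 2048 + 1024 + 512 + 8 + 1 = 3593
  9171 - 3593 = 5578, and 0001010111001010 = 4096 + 1024 + 256 + 128 + 64 + 8 + 2 = 5578 ✓



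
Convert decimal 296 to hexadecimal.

Using repeated division by 16 (digits 10–15 are A–F):
296 ÷ 16 = 18 remainder 8
18 ÷ 16 = 1 remainder 2
1 ÷ 16 = 0 remainder 1
Reading remainders bottom to top: 128



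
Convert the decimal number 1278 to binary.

Using repeated division by 2:
1278 ÷ 2 = 639 remainder 0
639 ÷ 2 = 319 remainder 1
319 ÷ 2 = 159 remainder 1
159 ÷ 2 = 79 remainder 1
79 ÷ 2 = 39 remainder 1
39 ÷ 2 = 19 remainder 1
19 ÷ 2 = 9 remainder 1
9 ÷ 2 = 4 remainder 1
4 ÷ 2 = 2 remainder 0
2 ÷ 2 = 1 remainder 0
1 ÷ 2 = 0 remainder 1
Reading remainders bottom to top: 10011111110



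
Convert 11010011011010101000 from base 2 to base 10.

Sum of powers of 2 for each 1-bit:
2^3 + 2^5 + 2^7 + 2^9 + 2^10 + 2^12 + 2^13 + 2^16 + 2^18 + 2^19
= 8 + 32 + 128 + 512 + 1024 + 4096 + 8192 + 65536 + 262144 + 524288
= 865960



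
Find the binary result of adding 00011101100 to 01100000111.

Add column by column from the right: bit + bit + carry-in; write the sum mod 2, carry 1 when the sum is 2 or 3.
carry:  00000011000
        00011101100
+       01100000111
-------------------
       001111110011
(the carry out of the leftmost column, 0, becomes the leading bit)
Decimal check:
  00011101100 = 128 + 64 + 32 + 8 + 4 = 236
  01100000111 = 512 + 256 + 4 + 2 + 1 = 775
  236 + 775 = 1011, and 001111110011 = 512 + 256 + 128 + 64 + 32 + 16 + 2 + 1 = 1011 ✓



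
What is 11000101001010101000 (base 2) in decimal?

Sum of powers of 2 for each 1-bit:
2^3 + 2^5 + 2^7 + 2^9 + 2^12 + 2^14 + 2^18 + 2^19
= 8 + 32 + 128 + 512 + 4096 + 16384 + 262144 + 524288
= 807592



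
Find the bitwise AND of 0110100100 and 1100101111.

AND: 1 only when both bits are 1
  0110100100
& 1100101111
------------
  0100100100
Decimal: 420 & 815 = 292



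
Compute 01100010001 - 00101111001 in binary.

Method 1 - Direct subtraction (column by column from the right: bit − bit − borrow-in; if negative, add 2 and borrow 1 from the next column):
borrow: 01111110000
        01100010001
-       00101111001
-------------------
        00110011000

Method 2 - Add two's complement:
Two's complement of 00101111001: invert → 11010000110, add 1 → 11010000111
  01100010001
+ 11010000111
-------------
 100110011000  (end carry out of the top bit = 1)
Discarding the end carry: 00110011000
Decimal check:
  01100010001 = 512 + 256 + 16 + 1 = 785
  00101111001 = 256 + 64 + 32 + 16 + 8 + 1 = 377
  785 - 377 = 408, and 00110011000 = 256 + 128 + 16 + 8 = 408 ✓



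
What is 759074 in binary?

Using repeated division by 2:
759074 ÷ 2 = 379537 remainder 0
379537 ÷ 2 = 189768 remainder 1
189768 ÷ 2 = 94884 remainder 0
94884 ÷ 2 = 47442 remainder 0
47442 ÷ 2 = 23721 remainder 0
23721 ÷ 2 = 11860 remainder 1
11860 ÷ 2 = 5930 remainder 0
5930 ÷ 2 = 2965 remainder 0
2965 ÷ 2 = 1482 remainder 1
1482 ÷ 2 = 741 remainder 0
741 ÷ 2 = 370 remainder 1
370 ÷ 2 = 185 remainder 0
185 ÷ 2 = 92 remainder 1
92 ÷ 2 = 46 remainder 0
46 ÷ 2 = 23 remainder 0
23 ÷ 2 = 11 remainder 1
11 ÷ 2 = 5 remainder 1
5 ÷ 2 = 2 remainder 1
2 ÷ 2 = 1 remainder 0
1 ÷ 2 = 0 remainder 1
Reading remainders bottom to top: 10111001010100100010



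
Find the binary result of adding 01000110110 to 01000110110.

Add column by column from the right: bit + bit + carry-in; write the sum mod 2, carry 1 when the sum is 2 or 3.
carry:  10001101100
        01000110110
+       01000110110
-------------------
       010001101100
(the carry out of the leftmost column, 0, becomes the leading bit)
Decimal check:
  01000110110 = 512 + 32 + 16 + 4 + 2 = 566
  01000110110 = 512 + 32 + 16 + 4 + 2 = 566
  566 + 566 = 1132, and 010001101100 = 1024 + 64 + 32 + 8 + 4 = 1132 ✓



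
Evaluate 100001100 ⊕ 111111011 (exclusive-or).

XOR: 1 when bits differ
  100001100
^ 111111011
-----------
  011110111
Decimal: 268 ^ 507 = 247



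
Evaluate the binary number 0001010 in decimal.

Sum of powers of 2 for each 1-bit:
2^1 + 2^3
= 2 + 8
= 10



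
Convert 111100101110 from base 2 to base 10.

Sum of powers of 2 for each 1-bit:
2^1 + 2^2 + 2^3 + 2^5 + 2^8 + 2^9 + 2^10 + 2^11
= 2 + 4 + 8 + 32 + 256 + 512 + 1024 + 2048
= 3886



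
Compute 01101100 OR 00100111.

OR: 1 when either bit is 1
  01101100
| 00100111
----------
  01101111
Decimal: 108 | 39 = 111



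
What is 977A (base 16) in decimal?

Expand by place value (powers of 16):
Digit values: A = 10
977A = 9 × 16^3 + 7 × 16^2 + 7 × 16^1 + 10 × 16^0
= 9 × 4096 + 7 × 256 + 7 × 16 + 10 × 1
= 36864 + 1792 + 112 + 10
= 38778



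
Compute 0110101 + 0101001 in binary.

Add column by column from the right: bit + bit + carry-in; write the sum mod 2, carry 1 when the sum is 2 or 3.
carry:  1000010
        0110101
+       0101001
---------------
       01011110
(the carry out of the leftmost column, 0, becomes the leading bit)
Decimal check:
  0110101 = 32 + 16 + 4 + 1 = 53
  0101001 = 32 + 8 + 1 = 41
  53 + 41 = 94, and 01011110 = 64 + 16 + 8 + 4 + 2 = 94 ✓



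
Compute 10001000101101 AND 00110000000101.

AND: 1 only when both bits are 1
  10001000101101
& 00110000000101
----------------
  00000000000101
Decimal: 8749 & 3077 = 5



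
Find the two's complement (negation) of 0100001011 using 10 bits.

Original: 0100001011
Step 1 - Invert all bits: 1011110100
Step 2 - Add 1: 1011110101
Verification: 0100001011 + 1011110101 = 10000000000; discarding the end carry (carry out of the top bit) leaves the 10-bit value 0000000000, as required for x + (-x)



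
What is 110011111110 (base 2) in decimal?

Sum of powers of 2 for each 1-bit:
2^1 + 2^2 + 2^3 + 2^4 + 2^5 + 2^6 + 2^7 + 2^10 + 2^11
= 2 + 4 + 8 + 16 + 32 + 64 + 128 + 1024 + 2048
= 3326



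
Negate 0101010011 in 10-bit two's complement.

Original: 0101010011
Step 1 - Invert all bits: 1010101100
Step 2 - Add 1: 1010101101
Verification: 0101010011 + 1010101101 = 10000000000; discarding the end carry (carry out of the top bit) leaves the 10-bit value 0000000000, as required for x + (-x)



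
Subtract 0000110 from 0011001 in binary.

Method 1 - Direct subtraction (column by column from the right: bit − bit − borrow-in; if negative, add 2 and borrow 1 from the next column):
borrow: 0001100
        0011001
-       0000110
---------------
        0010011

Method 2 - Add two's complement:
Two's complement of 0000110: invert → 1111001, add 1 → 1111010
  0011001
+ 1111010
---------
 10010011  (end carry out of the top bit = 1)
Discarding the end carry: 0010011
Decimal check:
  0011001 = 16 + 8 + 1 = 25
  0000110 = 4 + 2 = 6
  25 - 6 = 19, and 0010011 = 16 + 2 + 1 = 19 ✓



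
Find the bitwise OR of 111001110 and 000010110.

OR: 1 when either bit is 1
  111001110
| 000010110
-----------
  111011110
Decimal: 462 | 22 = 478



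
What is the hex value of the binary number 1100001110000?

Group into 4-bit nibbles from right:
  0001 = 1
  1000 = 8
  0111 = 7
  0000 = 0
Result: 1870



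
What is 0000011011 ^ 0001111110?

XOR: 1 when bits differ
  0000011011
^ 0001111110
------------
  0001100101
Decimal: 27 ^ 126 = 101



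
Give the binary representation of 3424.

Using repeated division by 2:
3424 ÷ 2 = 1712 remainder 0
1712 ÷ 2 = 856 remainder 0
856 ÷ 2 = 428 remainder 0
428 ÷ 2 = 214 remainder 0
214 ÷ 2 = 107 remainder 0
107 ÷ 2 = 53 remainder 1
53 ÷ 2 = 26 remainder 1
26 ÷ 2 = 13 remainder 0
13 ÷ 2 = 6 remainder 1
6 ÷ 2 = 3 remainder 0
3 ÷ 2 = 1 remainder 1
1 ÷ 2 = 0 remainder 1
Reading remainders bottom to top: 110101100000



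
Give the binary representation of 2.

Using repeated division by 2:
2 ÷ 2 = 1 remainder 0
1 ÷ 2 = 0 remainder 1
Reading remainders bottom to top: 10



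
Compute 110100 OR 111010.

OR: 1 when either bit is 1
  110100
| 111010
--------
  111110
Decimal: 52 | 58 = 62



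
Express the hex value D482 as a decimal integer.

Expand by place value (powers of 16):
Digit values: D = 13
D482 = 13 × 16^3 + 4 × 16^2 + 8 × 16^1 + 2 × 16^0
= 13 × 4096 + 4 × 256 + 8 × 16 + 2 × 1
= 53248 + 1024 + 128 + 2
= 54402



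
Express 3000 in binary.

Using repeated division by 2:
3000 ÷ 2 = 1500 remainder 0
1500 ÷ 2 = 750 remainder 0
750 ÷ 2 = 375 remainder 0
375 ÷ 2 = 187 remainder 1
187 ÷ 2 = 93 remainder 1
93 ÷ 2 = 46 remainder 1
46 ÷ 2 = 23 remainder 0
23 ÷ 2 = 11 remainder 1
11 ÷ 2 = 5 remainder 1
5 ÷ 2 = 2 remainder 1
2 ÷ 2 = 1 remainder 0
1 ÷ 2 = 0 remainder 1
Reading remainders bottom to top: 101110111000



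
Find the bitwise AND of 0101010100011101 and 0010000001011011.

AND: 1 only when both bits are 1
  0101010100011101
& 0010000001011011
------------------
  0000000000011001
Decimal: 21789 & 8283 = 25



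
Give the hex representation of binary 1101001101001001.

Group into 4-bit nibbles from right:
  1101 = D
  0011 = 3
  0100 = 4
  1001 = 9
Result: D349



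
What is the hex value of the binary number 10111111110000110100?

Group into 4-bit nibbles from right:
  1011 = B
  1111 = F
  1100 = C
  0011 = 3
  0100 = 4
Result: BFC34



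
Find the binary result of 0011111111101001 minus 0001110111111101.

Method 1 - Direct subtraction (column by column from the right: bit − bit − borrow-in; if negative, add 2 and borrow 1 from the next column):
borrow: 0000001111111000
        0011111111101001
-       0001110111111101
------------------------
        0010000111101100

Method 2 - Add two's complement:
Two's complement of 0001110111111101: invert → 1110001000000010, add 1 → 1110001000000011
  0011111111101001
+ 1110001000000011
------------------
 10010000111101100  (end carry out of the top bit = 1)
Discarding the end carry: 0010000111101100
Decimal check:
  0011111111101001 = 8192 + 4096 + 2048 + 1024 + 512 + 256 + 128 + 64 + 32 + 8 + 1 = 16361
  0001110111111101 = 4096 + 2048 + 1024 + 256 + 128 + 64 + 32 + 16 + 8 + 4 + 1 = 7677
  16361 - 7677 = 8684, and 0010000111101100 = 8192 + 256 + 128 + 64 + 32 + 8 + 4 = 8684 ✓



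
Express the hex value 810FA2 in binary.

Convert each hex digit to 4 bits:
  8 = 1000
  1 = 0001
  0 = 0000
  F = 1111
  A = 1010
  2 = 0010
Concatenate: 100000010000111110100010



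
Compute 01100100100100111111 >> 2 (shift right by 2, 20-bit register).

Original: 01100100100100111111 (decimal 411967)
Shift right by 2 positions
Drop the 2 low bits; fill with zeros on the left
Result: 00011001001001001111 (decimal 102991)
Equivalent: 411967 >> 2 = 411967 ÷ 2^2 = 102991



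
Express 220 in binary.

Using repeated division by 2:
220 ÷ 2 = 110 remainder 0
110 ÷ 2 = 55 remainder 0
55 ÷ 2 = 27 remainder 1
27 ÷ 2 = 13 remainder 1
13 ÷ 2 = 6 remainder 1
6 ÷ 2 = 3 remainder 0
3 ÷ 2 = 1 remainder 1
1 ÷ 2 = 0 remainder 1
Reading remainders bottom to top: 11011100



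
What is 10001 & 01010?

AND: 1 only when both bits are 1
  10001
& 01010
-------
  00000
Decimal: 17 & 10 = 0



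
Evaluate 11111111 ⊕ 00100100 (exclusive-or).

XOR: 1 when bits differ
  11111111
^ 00100100
----------
  11011011
Decimal: 255 ^ 36 = 219



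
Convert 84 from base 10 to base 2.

Using repeated division by 2:
84 ÷ 2 = 42 remainder 0
42 ÷ 2 = 21 remainder 0
21 ÷ 2 = 10 remainder 1
10 ÷ 2 = 5 remainder 0
5 ÷ 2 = 2 remainder 1
2 ÷ 2 = 1 remainder 0
1 ÷ 2 = 0 remainder 1
Reading remainders bottom to top: 1010100



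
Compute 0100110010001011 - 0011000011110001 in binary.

Method 1 - Direct subtraction (column by column from the right: bit − bit − borrow-in; if negative, add 2 and borrow 1 from the next column):
borrow: 0110011111100000
        0100110010001011
-       0011000011110001
------------------------
        0001101110011010

Method 2 - Add two's complement:
Two's complement of 0011000011110001: invert → 1100111100001110, add 1 → 1100111100001111
  0100110010001011
+ 1100111100001111
------------------
 10001101110011010  (end carry out of the top bit = 1)
Discarding the end carry: 0001101110011010
Decimal check:
  0100110010001011 = 16384 + 2048 + 1024 + 128 + 8 + 2 + 1 = 19595
  0011000011110001 = 8192 + 4096 + 128 + 64 + 32 + 16 + 1 = 12529
  19595 - 12529 = 7066, and 0001101110011010 = 4096 + 2048 + 512 + 256 + 128 + 16 + 8 + 2 = 7066 ✓



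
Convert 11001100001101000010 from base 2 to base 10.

Sum of powers of 2 for each 1-bit:
2^1 + 2^6 + 2^8 + 2^9 + 2^14 + 2^15 + 2^18 + 2^19
= 2 + 64 + 256 + 512 + 16384 + 32768 + 262144 + 524288
= 836418



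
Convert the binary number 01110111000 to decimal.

Sum of powers of 2 for each 1-bit:
2^3 + 2^4 + 2^5 + 2^7 + 2^8 + 2^9
= 8 + 16 + 32 + 128 + 256 + 512
= 952



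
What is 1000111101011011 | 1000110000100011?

OR: 1 when either bit is 1
  1000111101011011
| 1000110000100011
------------------
  1000111101111011
Decimal: 36699 | 35875 = 36731



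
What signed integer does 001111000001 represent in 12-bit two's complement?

Binary: 001111000001
Sign bit: 0 (non-negative)
Read directly as an unsigned value:
001111000001 = 512 + 256 + 128 + 64 + 1 = 961
Value: 961



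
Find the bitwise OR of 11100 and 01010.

OR: 1 when either bit is 1
  11100
| 01010
-------
  11110
Decimal: 28 | 10 = 30



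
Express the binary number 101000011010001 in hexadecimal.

Group into 4-bit nibbles from right:
  0101 = 5
  0000 = 0
  1101 = D
  0001 = 1
Result: 50D1



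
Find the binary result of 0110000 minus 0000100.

Method 1 - Direct subtraction (column by column from the right: bit − bit − borrow-in; if negative, add 2 and borrow 1 from the next column):
borrow: 0011000
        0110000
-       0000100
---------------
        0101100

Method 2 - Add two's complement:
Two's complement of 0000100: invert → 1111011, add 1 → 1111100
  0110000
+ 1111100
---------
 10101100  (end carry out of the top bit = 1)
Discarding the end carry: 0101100
Decimal check:
  0110000 = 32 + 16 = 48
  0000100 = 4
  48 - 4 = 44, and 0101100 = 32 + 8 + 4 = 44 ✓



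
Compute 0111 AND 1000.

AND: 1 only when both bits are 1
  0111
& 1000
------
  0000
Decimal: 7 & 8 = 0



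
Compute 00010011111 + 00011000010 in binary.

Add column by column from the right: bit + bit + carry-in; write the sum mod 2, carry 1 when the sum is 2 or 3.
carry:  00100111100
        00010011111
+       00011000010
-------------------
       000101100001
(the carry out of the leftmost column, 0, becomes the leading bit)
Decimal check:
  00010011111 = 128 + 16 + 8 + 4 + 2 + 1 = 159
  00011000010 = 128 + 64 + 2 = 194
  159 + 194 = 353, and 000101100001 = 256 + 64 + 32 + 1 = 353 ✓



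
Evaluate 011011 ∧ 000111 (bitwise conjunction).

AND: 1 only when both bits are 1
  011011
& 000111
--------
  000011
Decimal: 27 & 7 = 3



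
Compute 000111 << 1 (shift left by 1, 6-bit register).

Original: 000111 (decimal 7)
Shift left by 1 position
Append 1 zero on the right
Result: 001110 (decimal 14)
Equivalent: 7 << 1 = 7 × 2^1 = 14



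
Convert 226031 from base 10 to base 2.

Using repeated division by 2:
226031 ÷ 2 = 113015 remainder 1
113015 ÷ 2 = 56507 remainder 1
56507 ÷ 2 = 28253 remainder 1
28253 ÷ 2 = 14126 remainder 1
14126 ÷ 2 = 7063 remainder 0
7063 ÷ 2 = 3531 remainder 1
3531 ÷ 2 = 1765 remainder 1
1765 ÷ 2 = 882 remainder 1
882 ÷ 2 = 441 remainder 0
441 ÷ 2 = 220 remainder 1
220 ÷ 2 = 110 remainder 0
110 ÷ 2 = 55 remainder 0
55 ÷ 2 = 27 remainder 1
27 ÷ 2 = 13 remainder 1
13 ÷ 2 = 6 remainder 1
6 ÷ 2 = 3 remainder 0
3 ÷ 2 = 1 remainder 1
1 ÷ 2 = 0 remainder 1
Reading remainders bottom to top: 110111001011101111



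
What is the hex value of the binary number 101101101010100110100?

Group into 4-bit nibbles from right:
  0001 = 1
  0110 = 6
  1101 = D
  0101 = 5
  0011 = 3
  0100 = 4
Result: 16D534



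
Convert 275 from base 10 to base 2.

Using repeated division by 2:
275 ÷ 2 = 137 remainder 1
137 ÷ 2 = 68 remainder 1
68 ÷ 2 = 34 remainder 0
34 ÷ 2 = 17 remainder 0
17 ÷ 2 = 8 remainder 1
8 ÷ 2 = 4 remainder 0
4 ÷ 2 = 2 remainder 0
2 ÷ 2 = 1 remainder 0
1 ÷ 2 = 0 remainder 1
Reading remainders bottom to top: 100010011



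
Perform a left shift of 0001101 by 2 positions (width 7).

Original: 0001101 (decimal 13)
Shift left by 2 positions
Append 2 zeros on the right
Result: 0110100 (decimal 52)
Equivalent: 13 << 2 = 13 × 2^2 = 52



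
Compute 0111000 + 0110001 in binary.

Add column by column from the right: bit + bit + carry-in; write the sum mod 2, carry 1 when the sum is 2 or 3.
carry:  1100000
        0111000
+       0110001
---------------
       01101001
(the carry out of the leftmost column, 0, becomes the leading bit)
Decimal check:
  0111000 = 32 + 16 + 8 = 56
  0110001 = 32 + 16 + 1 = 49
  56 + 49 = 105, and 01101001 = 64 + 32 + 8 + 1 = 105 ✓



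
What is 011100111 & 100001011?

AND: 1 only when both bits are 1
  011100111
& 100001011
-----------
  000000011
Decimal: 231 & 267 = 3



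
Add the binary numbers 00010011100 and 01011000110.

Add column by column from the right: bit + bit + carry-in; write the sum mod 2, carry 1 when the sum is 2 or 3.
carry:  00100111000
        00010011100
+       01011000110
-------------------
       001101100010
(the carry out of the leftmost column, 0, becomes the leading bit)
Decimal check:
  00010011100 = 128 + 16 + 8 + 4 = 156
  01011000110 = 512 + 128 + 64 + 4 + 2 = 710
  156 + 710 = 866, and 001101100010 = 512 + 256 + 64 + 32 + 2 = 866 ✓



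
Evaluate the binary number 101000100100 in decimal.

Sum of powers of 2 for each 1-bit:
2^2 + 2^5 + 2^9 + 2^11
= 4 + 32 + 512 + 2048
= 2596



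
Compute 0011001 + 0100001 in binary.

Add column by column from the right: bit + bit + carry-in; write the sum mod 2, carry 1 when the sum is 2 or 3.
carry:  0000010
        0011001
+       0100001
---------------
       00111010
(the carry out of the leftmost column, 0, becomes the leading bit)
Decimal check:
  0011001 = 16 + 8 + 1 = 25
  0100001 = 32 + 1 = 33
  25 + 33 = 58, and 00111010 = 32 + 16 + 8 + 2 = 58 ✓



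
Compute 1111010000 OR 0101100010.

OR: 1 when either bit is 1
  1111010000
| 0101100010
------------
  1111110010
Decimal: 976 | 354 = 1010



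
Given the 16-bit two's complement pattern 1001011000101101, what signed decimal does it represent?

Binary: 1001011000101101
Sign bit: 1 (negative)
Invert: 0110100111010010
Add 1:  0110100111010011
Magnitude: 0110100111010011 = 16384 + 8192 + 2048 + 256 + 128 + 64 + 16 + 2 + 1 = 27091
Value: -27091



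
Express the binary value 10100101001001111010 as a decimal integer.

Sum of powers of 2 for each 1-bit:
2^1 + 2^3 + 2^4 + 2^5 + 2^6 + 2^9 + 2^12 + 2^14 + 2^17 + 2^19
= 2 + 8 + 16 + 32 + 64 + 512 + 4096 + 16384 + 131072 + 524288
= 676474



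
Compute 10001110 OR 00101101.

OR: 1 when either bit is 1
  10001110
| 00101101
----------
  10101111
Decimal: 142 | 45 = 175



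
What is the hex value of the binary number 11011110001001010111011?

Group into 4-bit nibbles from right:
  0110 = 6
  1111 = F
  0001 = 1
  0010 = 2
  1011 = B
  1011 = B
Result: 6F12BB



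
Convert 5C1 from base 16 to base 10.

Expand by place value (powers of 16):
Digit values: C = 12
5C1 = 5 × 16^2 + 12 × 16^1 + 1 × 16^0
= 5 × 256 + 12 × 16 + 1 × 1
= 1280 + 192 + 1
= 1473



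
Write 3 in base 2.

Using repeated division by 2:
3 ÷ 2 = 1 remainder 1
1 ÷ 2 = 0 remainder 1
Reading remainders bottom to top: 11



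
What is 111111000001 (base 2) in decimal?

Sum of powers of 2 for each 1-bit:
2^0 + 2^6 + 2^7 + 2^8 + 2^9 + 2^10 + 2^11
= 1 + 64 + 128 + 256 + 512 + 1024 + 2048
= 4033



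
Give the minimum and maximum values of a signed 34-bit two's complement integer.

For 34-bit two's complement:
Minimum: -2^33 = -8589934592
Maximum: 2^33 - 1 = 8589934591



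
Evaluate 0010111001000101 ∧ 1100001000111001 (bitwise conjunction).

AND: 1 only when both bits are 1
  0010111001000101
& 1100001000111001
------------------
  0000001000000001
Decimal: 11845 & 49721 = 513



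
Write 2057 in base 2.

Using repeated division by 2:
2057 ÷ 2 = 1028 remainder 1
1028 ÷ 2 = 514 remainder 0
514 ÷ 2 = 257 remainder 0
257 ÷ 2 = 128 remainder 1
128 ÷ 2 = 64 remainder 0
64 ÷ 2 = 32 remainder 0
32 ÷ 2 = 16 remainder 0
16 ÷ 2 = 8 remainder 0
8 ÷ 2 = 4 remainder 0
4 ÷ 2 = 2 remainder 0
2 ÷ 2 = 1 remainder 0
1 ÷ 2 = 0 remainder 1
Reading remainders bottom to top: 100000001001



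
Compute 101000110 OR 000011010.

OR: 1 when either bit is 1
  101000110
| 000011010
-----------
  101011110
Decimal: 326 | 26 = 350



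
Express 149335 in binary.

Using repeated division by 2:
149335 ÷ 2 = 74667 remainder 1
74667 ÷ 2 = 37333 remainder 1
37333 ÷ 2 = 18666 remainder 1
18666 ÷ 2 = 9333 remainder 0
9333 ÷ 2 = 4666 remainder 1
4666 ÷ 2 = 2333 remainder 0
2333 ÷ 2 = 1166 remainder 1
1166 ÷ 2 = 583 remainder 0
583 ÷ 2 = 291 remainder 1
291 ÷ 2 = 145 remainder 1
145 ÷ 2 = 72 remainder 1
72 ÷ 2 = 36 remainder 0
36 ÷ 2 = 18 remainder 0
18 ÷ 2 = 9 remainder 0
9 ÷ 2 = 4 remainder 1
4 ÷ 2 = 2 remainder 0
2 ÷ 2 = 1 remainder 0
1 ÷ 2 = 0 remainder 1
Reading remainders bottom to top: 100100011101010111



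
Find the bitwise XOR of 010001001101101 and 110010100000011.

XOR: 1 when bits differ
  010001001101101
^ 110010100000011
-----------------
  100011101101110
Decimal: 8813 ^ 25859 = 18286



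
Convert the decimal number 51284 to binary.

Using repeated division by 2:
51284 ÷ 2 = 25642 remainder 0
25642 ÷ 2 = 12821 remainder 0
12821 ÷ 2 = 6410 remainder 1
6410 ÷ 2 = 3205 remainder 0
3205 ÷ 2 = 1602 remainder 1
1602 ÷ 2 = 801 remainder 0
801 ÷ 2 = 400 remainder 1
400 ÷ 2 = 200 remainder 0
200 ÷ 2 = 100 remainder 0
100 ÷ 2 = 50 remainder 0
50 ÷ 2 = 25 remainder 0
25 ÷ 2 = 12 remainder 1
12 ÷ 2 = 6 remainder 0
6 ÷ 2 = 3 remainder 0
3 ÷ 2 = 1 remainder 1
1 ÷ 2 = 0 remainder 1
Reading remainders bottom to top: 1100100001010100



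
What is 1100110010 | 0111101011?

OR: 1 when either bit is 1
  1100110010
| 0111101011
------------
  1111111011
Decimal: 818 | 491 = 1019



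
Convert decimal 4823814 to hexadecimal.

Using repeated division by 16 (digits 10–15 are A–F):
4823814 ÷ 16 = 301488 remainder 6
301488 ÷ 16 = 18843 remainder 0
18843 ÷ 16 = 1177 remainder 11 (B)
1177 ÷ 16 = 73 remainder 9
73 ÷ 16 = 4 remainder 9
4 ÷ 16 = 0 remainder 4
Reading remainders bottom to top: 499B06



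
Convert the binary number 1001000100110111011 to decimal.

Sum of powers of 2 for each 1-bit:
2^0 + 2^1 + 2^3 + 2^4 + 2^5 + 2^7 + 2^8 + 2^11 + 2^15 + 2^18
= 1 + 2 + 8 + 16 + 32 + 128 + 256 + 2048 + 32768 + 262144
= 297403



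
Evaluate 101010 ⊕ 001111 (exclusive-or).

XOR: 1 when bits differ
  101010
^ 001111
--------
  100101
Decimal: 42 ^ 15 = 37



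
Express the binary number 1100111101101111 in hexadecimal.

Group into 4-bit nibbles from right:
  1100 = C
  1111 = F
  0110 = 6
  1111 = F
Result: CF6F



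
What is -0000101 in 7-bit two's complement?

Original: 0000101
Step 1 - Invert all bits: 1111010
Step 2 - Add 1: 1111011
Verification: 0000101 + 1111011 = 10000000; discarding the end carry (carry out of the top bit) leaves the 7-bit value 0000000, as required for x + (-x)



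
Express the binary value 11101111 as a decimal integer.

Sum of powers of 2 for each 1-bit:
2^0 + 2^1 + 2^2 + 2^3 + 2^5 + 2^6 + 2^7
= 1 + 2 + 4 + 8 + 32 + 64 + 128
= 239



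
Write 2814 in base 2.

Using repeated division by 2:
2814 ÷ 2 = 1407 remainder 0
1407 ÷ 2 = 703 remainder 1
703 ÷ 2 = 351 remainder 1
351 ÷ 2 = 175 remainder 1
175 ÷ 2 = 87 remainder 1
87 ÷ 2 = 43 remainder 1
43 ÷ 2 = 21 remainder 1
21 ÷ 2 = 10 remainder 1
10 ÷ 2 = 5 remainder 0
5 ÷ 2 = 2 remainder 1
2 ÷ 2 = 1 remainder 0
1 ÷ 2 = 0 remainder 1
Reading remainders bottom to top: 101011111110



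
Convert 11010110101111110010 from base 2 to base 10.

Sum of powers of 2 for each 1-bit:
2^1 + 2^4 + 2^5 + 2^6 + 2^7 + 2^8 + 2^9 + 2^11 + 2^13 + 2^14 + 2^16 + 2^18 + 2^19
= 2 + 16 + 32 + 64 + 128 + 256 + 512 + 2048 + 8192 + 16384 + 65536 + 262144 + 524288
= 879602



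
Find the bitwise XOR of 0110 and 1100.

XOR: 1 when bits differ
  0110
^ 1100
------
  1010
Decimal: 6 ^ 12 = 10



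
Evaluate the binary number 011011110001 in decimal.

Sum of powers of 2 for each 1-bit:
2^0 + 2^4 + 2^5 + 2^6 + 2^7 + 2^9 + 2^10
= 1 + 16 + 32 + 64 + 128 + 512 + 1024
= 1777



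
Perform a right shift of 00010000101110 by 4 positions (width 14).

Original: 00010000101110 (decimal 1070)
Shift right by 4 positions
Drop the 4 low bits; fill with zeros on the left
Result: 00000001000010 (decimal 66)
Equivalent: 1070 >> 4 = 1070 ÷ 2^4 = 66



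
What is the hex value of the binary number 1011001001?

Group into 4-bit nibbles from right:
  0010 = 2
  1100 = C
  1001 = 9
Result: 2C9



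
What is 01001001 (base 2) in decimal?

Sum of powers of 2 for each 1-bit:
2^0 + 2^3 + 2^6
= 1 + 8 + 64
= 73



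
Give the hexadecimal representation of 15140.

Using repeated division by 16 (digits 10–15 are A–F):
15140 ÷ 16 = 946 remainder 4
946 ÷ 16 = 59 remainder 2
59 ÷ 16 = 3 remainder 11 (B)
3 ÷ 16 = 0 remainder 3
Reading remainders bottom to top: 3B24



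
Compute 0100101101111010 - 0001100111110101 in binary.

Method 1 - Direct subtraction (column by column from the right: bit − bit − borrow-in; if negative, add 2 and borrow 1 from the next column):
borrow: 0110001100001010
        0100101101111010
-       0001100111110101
------------------------
        0011000110000101

Method 2 - Add two's complement:
Two's complement of 0001100111110101: invert → 1110011000001010, add 1 → 1110011000001011
  0100101101111010
+ 1110011000001011
------------------
 10011000110000101  (end carry out of the top bit = 1)
Discarding the end carry: 0011000110000101
Decimal check:
  0100101101111010 = 16384 + 2048 + 512 + 256 + 64 + 32 + 16 + 8 + 2 = 19322
  0001100111110101 = 4096 + 2048 + 256 + 128 + 64 + 32 + 16 + 4 + 1 = 6645
  19322 - 6645 = 12677, and 0011000110000101 = 8192 + 4096 + 256 + 128 + 4 + 1 = 12677 ✓



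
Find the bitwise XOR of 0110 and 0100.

XOR: 1 when bits differ
  0110
^ 0100
------
  0010
Decimal: 6 ^ 4 = 2



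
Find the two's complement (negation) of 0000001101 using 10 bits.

Original: 0000001101
Step 1 - Invert all bits: 1111110010
Step 2 - Add 1: 1111110011
Verification: 0000001101 + 1111110011 = 10000000000; discarding the end carry (carry out of the top bit) leaves the 10-bit value 0000000000, as required for x + (-x)



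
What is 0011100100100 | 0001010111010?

OR: 1 when either bit is 1
  0011100100100
| 0001010111010
---------------
  0011110111110
Decimal: 1828 | 698 = 1982



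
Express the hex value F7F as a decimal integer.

Expand by place value (powers of 16):
Digit values: F = 15
F7F = 15 × 16^2 + 7 × 16^1 + 15 × 16^0
= 15 × 256 + 7 × 16 + 15 × 1
= 3840 + 112 + 15
= 3967



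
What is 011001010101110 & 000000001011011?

AND: 1 only when both bits are 1
  011001010101110
& 000000001011011
-----------------
  000000000001010
Decimal: 12974 & 91 = 10



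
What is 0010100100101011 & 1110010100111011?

AND: 1 only when both bits are 1
  0010100100101011
& 1110010100111011
------------------
  0010000100101011
Decimal: 10539 & 58683 = 8491



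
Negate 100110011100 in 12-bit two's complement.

Original (sign bit 1, negative): 100110011100
Step 1 - Invert all bits: 011001100011
Step 2 - Add 1: 011001100100
Verification: 100110011100 + 011001100100 = 1000000000000; discarding the end carry (carry out of the top bit) leaves the 12-bit value 000000000000, as required for x + (-x)



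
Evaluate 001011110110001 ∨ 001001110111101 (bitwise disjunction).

OR: 1 when either bit is 1
  001011110110001
| 001001110111101
-----------------
  001011110111101
Decimal: 6065 | 5053 = 6077



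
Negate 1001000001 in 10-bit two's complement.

Original (sign bit 1, negative): 1001000001
Step 1 - Invert all bits: 0110111110
Step 2 - Add 1: 0110111111
Verification: 1001000001 + 0110111111 = 10000000000; discarding the end carry (carry out of the top bit) leaves the 10-bit value 0000000000, as required for x + (-x)



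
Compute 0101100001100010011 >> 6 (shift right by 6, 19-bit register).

Original: 0101100001100010011 (decimal 181011)
Shift right by 6 positions
Drop the 6 low bits; fill with zeros on the left
Result: 0000000101100001100 (decimal 2828)
Equivalent: 181011 >> 6 = 181011 ÷ 2^6 = 2828



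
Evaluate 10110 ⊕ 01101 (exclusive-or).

XOR: 1 when bits differ
  10110
^ 01101
-------
  11011
Decimal: 22 ^ 13 = 27



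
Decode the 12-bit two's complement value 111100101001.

Binary: 111100101001
Sign bit: 1 (negative)
Invert: 000011010110
Add 1:  000011010111
Magnitude: 000011010111 = 128 + 64 + 16 + 4 + 2 + 1 = 215
Value: -215



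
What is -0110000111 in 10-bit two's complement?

Original: 0110000111
Step 1 - Invert all bits: 1001111000
Step 2 - Add 1: 1001111001
Verification: 0110000111 + 1001111001 = 10000000000; discarding the end carry (carry out of the top bit) leaves the 10-bit value 0000000000, as required for x + (-x)



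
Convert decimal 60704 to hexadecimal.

Using repeated division by 16 (digits 10–15 are A–F):
60704 ÷ 16 = 3794 remainder 0
3794 ÷ 16 = 237 remainder 2
237 ÷ 16 = 14 remainder 13 (D)
14 ÷ 16 = 0 remainder 14 (E)
Reading remainders bottom to top: ED20



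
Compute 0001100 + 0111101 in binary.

Add column by column from the right: bit + bit + carry-in; write the sum mod 2, carry 1 when the sum is 2 or 3.
carry:  1111000
        0001100
+       0111101
---------------
       01001001
(the carry out of the leftmost column, 0, becomes the leading bit)
Decimal check:
  0001100 = 8 + 4 = 12
  0111101 = 32 + 16 + 8 + 4 + 1 = 61
  12 + 61 = 73, and 01001001 = 64 + 8 + 1 = 73 ✓



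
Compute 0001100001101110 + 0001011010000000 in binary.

Add column by column from the right: bit + bit + carry-in; write the sum mod 2, carry 1 when the sum is 2 or 3.
carry:  0010000000000000
        0001100001101110
+       0001011010000000
------------------------
       00010111011101110
(the carry out of the leftmost column, 0, becomes the leading bit)
Decimal check:
  0001100001101110 = 4096 + 2048 + 64 + 32 + 8 + 4 + 2 = 6254
  0001011010000000 = 4096 + 1024 + 512 + 128 = 5760
  6254 + 5760 = 12014, and 00010111011101110 = 8192 + 2048 + 1024 + 512 + 128 + 64 + 32 + 8 + 4 + 2 = 12014 ✓



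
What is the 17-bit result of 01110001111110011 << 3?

Original: 01110001111110011 (decimal 58355)
Shift left by 3 positions
Append 3 zeros on the right and drop the 3 high bits that overflow the 17-bit width
Result: 10001111110011000 (decimal 73624)
Equivalent: 58355 << 3 = 58355 × 2^3 = 466840, truncated to 17 bits = 73624



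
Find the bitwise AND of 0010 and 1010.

AND: 1 only when both bits are 1
  0010
& 1010
------
  0010
Decimal: 2 & 10 = 2

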